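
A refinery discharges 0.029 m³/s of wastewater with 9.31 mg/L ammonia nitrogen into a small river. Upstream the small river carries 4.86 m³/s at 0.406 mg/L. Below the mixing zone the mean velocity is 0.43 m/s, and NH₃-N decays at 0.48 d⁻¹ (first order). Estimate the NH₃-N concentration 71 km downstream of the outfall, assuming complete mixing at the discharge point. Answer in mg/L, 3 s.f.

0.183 mg/L

After complete mixing, C₀ = (0.029·9.31 + 4.86·0.406) / 4.889 = 0.4588 mg/L.
Travel time t = 7.1e+04 m / 0.43 m/s = 1.651e+05 s = 1.911 d.
C = 0.4588·exp(−0.48·1.911) = 0.4588·0.3996 = 0.1833 mg/L.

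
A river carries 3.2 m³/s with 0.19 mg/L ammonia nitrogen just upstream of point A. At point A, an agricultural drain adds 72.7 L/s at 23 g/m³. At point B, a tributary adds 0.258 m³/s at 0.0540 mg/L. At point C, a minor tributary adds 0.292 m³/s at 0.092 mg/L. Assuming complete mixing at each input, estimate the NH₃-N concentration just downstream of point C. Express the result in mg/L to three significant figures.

0.607 mg/L

72.7 L/s = 0.0727 m³/s.
After input A: C = (3.2·0.19 + 0.0727·23) / 3.273 = 0.6967 mg/L.
After input B: C = (3.273·0.6967 + 0.258·0.054) / 3.531 = 0.6497 mg/L.
After input C: C = (3.531·0.6497 + 0.292·0.092) / 3.823 = 0.6071 mg/L.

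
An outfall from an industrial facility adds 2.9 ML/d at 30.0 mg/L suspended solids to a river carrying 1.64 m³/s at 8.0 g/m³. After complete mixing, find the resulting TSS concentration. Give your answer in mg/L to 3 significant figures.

8.44 mg/L

2.9 ML/d = 0.03356 m³/s.
Conservation of mass across the mixing zone: C = (0.03356·30 + 1.64·8) / (0.03356 + 1.64) = 14.13/1.674 = 8.441 mg/L.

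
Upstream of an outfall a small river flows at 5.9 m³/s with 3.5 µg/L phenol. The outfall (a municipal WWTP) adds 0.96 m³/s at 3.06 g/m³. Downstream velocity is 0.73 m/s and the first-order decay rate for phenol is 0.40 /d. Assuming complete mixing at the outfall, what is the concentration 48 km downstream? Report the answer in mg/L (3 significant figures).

0.318 mg/L

3.5 µg/L = 0.0035 mg/L.
After complete mixing, C₀ = (0.96·3.06 + 5.9·0.0035) / 6.86 = 0.4312 mg/L.
Travel time t = 4.8e+04 m / 0.73 m/s = 6.575e+04 s = 0.761 d.
C = 0.4312·exp(−0.40·0.761) = 0.4312·0.7376 = 0.3181 mg/L.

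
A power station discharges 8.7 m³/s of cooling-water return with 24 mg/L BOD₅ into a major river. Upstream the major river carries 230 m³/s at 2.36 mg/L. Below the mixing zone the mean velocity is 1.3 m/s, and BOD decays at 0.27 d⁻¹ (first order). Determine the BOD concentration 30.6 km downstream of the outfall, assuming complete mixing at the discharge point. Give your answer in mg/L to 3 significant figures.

2.93 mg/L

After complete mixing, C₀ = (8.7·24 + 230·2.36) / 238.7 = 3.149 mg/L.
Travel time t = 3.06e+04 m / 1.3 m/s = 2.354e+04 s = 0.2724 d.
C = 3.149·exp(−0.27·0.2724) = 3.149·0.9291 = 2.925 mg/L.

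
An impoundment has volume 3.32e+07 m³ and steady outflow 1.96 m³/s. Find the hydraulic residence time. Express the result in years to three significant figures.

0.537 yr

Q = 1.96 m³/s × 3.156e+07 s/yr = 6.185e+07 m³/yr.
Hydraulic residence time τ = V/Q = 3.32e+07/6.185e+07 = 0.5368 yr.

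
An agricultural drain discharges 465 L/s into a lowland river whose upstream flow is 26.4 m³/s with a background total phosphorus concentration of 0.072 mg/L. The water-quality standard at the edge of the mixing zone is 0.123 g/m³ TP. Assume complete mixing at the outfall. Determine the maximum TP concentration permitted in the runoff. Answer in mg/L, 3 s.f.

465 L/s = 0.465 m³/s.
Mass balance: 0.123·26.86 = 0.465·Cₑ + 26.4·0.072.
Cₑ = (3.304 − 1.901) / 0.465 = 3.018 mg/L.

3.02 mg/L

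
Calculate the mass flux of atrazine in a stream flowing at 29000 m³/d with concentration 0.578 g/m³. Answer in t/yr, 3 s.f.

6.12 t/yr

29000 m³/d = 0.3356 m³/s.
Mass flux = Q·C = 0.3356 m³/s × 0.578 g/m³ = 0.194 g/s.
= 0.194 g/s × 31.56 = 6.122 t/yr.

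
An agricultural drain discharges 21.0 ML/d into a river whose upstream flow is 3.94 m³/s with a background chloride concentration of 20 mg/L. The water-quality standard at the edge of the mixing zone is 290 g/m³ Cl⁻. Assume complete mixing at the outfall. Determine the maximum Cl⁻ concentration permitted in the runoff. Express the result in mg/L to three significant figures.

21.0 ML/d = 0.2431 m³/s.
Mass balance: 290·4.183 = 0.2431·Cₑ + 3.94·20.
Cₑ = (1213 − 78.8) / 0.2431 = 4667 mg/L.

4670 mg/L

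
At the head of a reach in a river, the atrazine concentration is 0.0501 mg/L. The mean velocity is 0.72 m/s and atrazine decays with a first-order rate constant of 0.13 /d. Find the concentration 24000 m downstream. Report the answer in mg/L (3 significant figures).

Travel time t = 24000 m / 0.72 m/s = 2.4e+04/0.72 = 3.333e+04 s = 0.3858 d.
First-order decay: C = 0.0501·exp(−0.13·0.3858) = 0.0501·0.9511 = 0.04765 mg/L.

0.0476 mg/L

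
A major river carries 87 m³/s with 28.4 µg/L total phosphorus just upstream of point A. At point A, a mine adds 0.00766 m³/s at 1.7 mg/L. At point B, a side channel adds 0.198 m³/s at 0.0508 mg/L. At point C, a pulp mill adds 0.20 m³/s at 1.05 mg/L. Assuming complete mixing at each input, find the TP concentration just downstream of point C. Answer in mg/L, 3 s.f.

0.0309 mg/L

28.4 µg/L = 0.0284 mg/L.
After input A: C = (87·0.0284 + 0.00766·1.7) / 87.01 = 0.02855 mg/L.
After input B: C = (87.01·0.02855 + 0.198·0.0508) / 87.21 = 0.0286 mg/L.
After input C: C = (87.21·0.0286 + 0.2·1.05) / 87.41 = 0.03093 mg/L.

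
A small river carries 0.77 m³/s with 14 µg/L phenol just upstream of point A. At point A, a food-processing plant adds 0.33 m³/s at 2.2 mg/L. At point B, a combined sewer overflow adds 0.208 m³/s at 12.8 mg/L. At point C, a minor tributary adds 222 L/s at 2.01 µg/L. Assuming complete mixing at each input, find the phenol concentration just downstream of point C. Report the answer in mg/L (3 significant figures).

2.22 mg/L

14 µg/L = 0.014 mg/L.
After input A: C = (0.77·0.014 + 0.33·2.2) / 1.1 = 0.6698 mg/L.
After input B: C = (1.1·0.6698 + 0.208·12.8) / 1.308 = 2.599 mg/L.
222 L/s = 0.222 m³/s.
2.01 µg/L = 0.00201 mg/L.
After input C: C = (1.308·2.599 + 0.222·0.00201) / 1.53 = 2.222 mg/L.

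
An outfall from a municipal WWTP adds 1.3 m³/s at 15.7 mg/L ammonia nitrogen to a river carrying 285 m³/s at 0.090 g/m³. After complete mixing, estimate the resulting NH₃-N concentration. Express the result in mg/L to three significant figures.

0.161 mg/L

Conservation of mass across the mixing zone: C = (1.3·15.7 + 285·0.09) / (1.3 + 285) = 46.06/286.3 = 0.1609 mg/L.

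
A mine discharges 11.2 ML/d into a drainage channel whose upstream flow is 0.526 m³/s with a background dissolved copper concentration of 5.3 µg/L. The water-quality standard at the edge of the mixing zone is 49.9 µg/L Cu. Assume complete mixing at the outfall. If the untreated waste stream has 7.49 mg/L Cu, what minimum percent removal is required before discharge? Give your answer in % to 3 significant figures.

96.9 %

11.2 ML/d = 0.1296 m³/s.
5.3 µg/L = 0.0053 mg/L.
49.9 µg/L = 0.0499 mg/L.
Mass balance: 0.0499·0.6556 = 0.1296·Cₑ + 0.526·0.0053.
Cₑ = (0.03272 − 0.002788) / 0.1296 = 0.2309 mg/L.
Required removal = 1 − 0.2309/7.49 = 96.92 %.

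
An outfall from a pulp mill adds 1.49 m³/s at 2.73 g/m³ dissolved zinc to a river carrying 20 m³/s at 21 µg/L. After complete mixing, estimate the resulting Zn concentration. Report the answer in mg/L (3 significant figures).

21 µg/L = 0.021 mg/L.
Conservation of mass across the mixing zone: C = (1.49·2.73 + 20·0.021) / (1.49 + 20) = 4.488/21.49 = 0.2088 mg/L.

0.209 mg/L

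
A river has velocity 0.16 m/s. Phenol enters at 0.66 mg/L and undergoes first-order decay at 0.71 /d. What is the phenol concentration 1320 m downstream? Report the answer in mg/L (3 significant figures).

Travel time t = 1320 m / 0.16 m/s = 1320/0.16 = 8250 s = 0.09549 d.
First-order decay: C = 0.66·exp(−0.71·0.09549) = 0.66·0.9345 = 0.6167 mg/L.

0.617 mg/L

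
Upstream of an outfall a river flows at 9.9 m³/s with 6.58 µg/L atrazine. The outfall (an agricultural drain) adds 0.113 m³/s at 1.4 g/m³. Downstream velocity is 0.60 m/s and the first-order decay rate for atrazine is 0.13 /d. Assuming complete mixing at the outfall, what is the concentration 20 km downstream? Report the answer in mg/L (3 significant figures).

0.0212 mg/L

6.58 µg/L = 0.00658 mg/L.
After complete mixing, C₀ = (0.113·1.4 + 9.9·0.00658) / 10.01 = 0.02231 mg/L.
Travel time t = 2e+04 m / 0.60 m/s = 3.333e+04 s = 0.3858 d.
C = 0.02231·exp(−0.13·0.3858) = 0.02231·0.9511 = 0.02121 mg/L.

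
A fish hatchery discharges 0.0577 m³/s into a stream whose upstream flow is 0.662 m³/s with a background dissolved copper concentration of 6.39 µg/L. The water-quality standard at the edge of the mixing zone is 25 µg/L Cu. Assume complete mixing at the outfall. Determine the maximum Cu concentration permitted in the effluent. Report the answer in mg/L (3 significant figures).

0.239 mg/L

6.39 µg/L = 0.00639 mg/L.
25 µg/L = 0.025 mg/L.
Mass balance: 0.025·0.7197 = 0.0577·Cₑ + 0.662·0.00639.
Cₑ = (0.01799 − 0.00423) / 0.0577 = 0.2385 mg/L.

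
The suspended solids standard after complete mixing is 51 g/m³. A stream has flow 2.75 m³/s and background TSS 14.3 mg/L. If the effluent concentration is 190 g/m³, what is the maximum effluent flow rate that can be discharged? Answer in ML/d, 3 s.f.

Mass balance at complete mixing: C_std·(Q_w + Q_r) = Q_w·C_e + Q_r·C_b.
Rearranging, Q_w = Q_r·(C_std − C_b)/(C_e − C_std) = 2.75·(51 − 14.3) / (190 − 51) = 0.7261 m³/s.
= 62.73 ML/d.

62.7 ML/d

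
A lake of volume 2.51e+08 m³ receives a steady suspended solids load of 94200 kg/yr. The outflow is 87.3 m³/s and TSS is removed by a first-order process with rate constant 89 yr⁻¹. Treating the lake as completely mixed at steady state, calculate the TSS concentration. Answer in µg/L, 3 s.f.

Outflow Q = 87.3 m³/s × 3.156e+07 s/yr = 2.755e+09 m³/yr.
Steady-state CSTR mass balance: W = Q·C + k·V·C, so C = W/(Q + kV).
Q + kV = 2.755e+09 + 89·2.51e+08 = 2.509e+10 m³/yr.
C = 94200/2.509e+10 = 3.754e-06 kg/m³ = 0.003754 mg/L = 3.754 µg/L.

3.75 µg/L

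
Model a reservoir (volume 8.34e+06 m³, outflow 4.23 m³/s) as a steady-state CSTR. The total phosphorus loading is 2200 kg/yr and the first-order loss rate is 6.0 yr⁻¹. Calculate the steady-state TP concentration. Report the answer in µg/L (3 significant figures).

Outflow Q = 4.23 m³/s × 3.156e+07 s/yr = 1.335e+08 m³/yr.
Steady-state CSTR mass balance: W = Q·C + k·V·C, so C = W/(Q + kV).
Q + kV = 1.335e+08 + 6.0·8.34e+06 = 1.835e+08 m³/yr.
C = 2200/1.835e+08 = 1.199e-05 kg/m³ = 0.01199 mg/L = 11.99 µg/L.

12.0 µg/L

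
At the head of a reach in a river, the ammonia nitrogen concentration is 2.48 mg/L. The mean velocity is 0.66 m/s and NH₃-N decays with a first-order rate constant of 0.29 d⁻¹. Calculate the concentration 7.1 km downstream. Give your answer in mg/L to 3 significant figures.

Travel time t = 7.1 km / 0.66 m/s = 7100/0.66 = 1.076e+04 s = 0.1245 d.
First-order decay: C = 2.48·exp(−0.29·0.1245) = 2.48·0.9645 = 2.392 mg/L.

2.39 mg/L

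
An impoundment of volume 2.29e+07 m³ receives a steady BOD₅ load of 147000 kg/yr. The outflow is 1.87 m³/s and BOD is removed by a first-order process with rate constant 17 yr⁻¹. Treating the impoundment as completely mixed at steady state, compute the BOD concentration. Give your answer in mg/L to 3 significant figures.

Outflow Q = 1.87 m³/s × 3.156e+07 s/yr = 5.901e+07 m³/yr.
Steady-state CSTR mass balance: W = Q·C + k·V·C, so C = W/(Q + kV).
Q + kV = 5.901e+07 + 17·2.29e+07 = 4.483e+08 m³/yr.
C = 147000/4.483e+08 = 0.0003279 kg/m³ = 0.3279 mg/L.

0.328 mg/L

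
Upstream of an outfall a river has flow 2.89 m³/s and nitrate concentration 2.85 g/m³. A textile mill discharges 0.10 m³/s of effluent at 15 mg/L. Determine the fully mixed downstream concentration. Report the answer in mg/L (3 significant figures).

3.26 mg/L

By mass balance at complete mixing, C = (0.1·15 + 2.89·2.85) / (0.1 + 2.89) = 9.737/2.99 = 3.256 mg/L.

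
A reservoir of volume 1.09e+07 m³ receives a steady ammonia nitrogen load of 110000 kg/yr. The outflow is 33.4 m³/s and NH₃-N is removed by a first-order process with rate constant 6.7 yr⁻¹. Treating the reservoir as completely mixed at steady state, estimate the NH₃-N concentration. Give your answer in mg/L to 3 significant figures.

Outflow Q = 33.4 m³/s × 3.156e+07 s/yr = 1.054e+09 m³/yr.
Steady-state CSTR mass balance: W = Q·C + k·V·C, so C = W/(Q + kV).
Q + kV = 1.054e+09 + 6.7·1.09e+07 = 1.127e+09 m³/yr.
C = 110000/1.127e+09 = 9.76e-05 kg/m³ = 0.0976 mg/L.

0.0976 mg/L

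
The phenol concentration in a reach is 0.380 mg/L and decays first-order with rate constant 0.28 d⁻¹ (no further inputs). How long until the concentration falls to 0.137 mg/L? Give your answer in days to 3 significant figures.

3.64 d

t = ln(C₀/C)/k = ln(0.380/0.137)/0.28 = 1.02/0.28 = 3.644 d.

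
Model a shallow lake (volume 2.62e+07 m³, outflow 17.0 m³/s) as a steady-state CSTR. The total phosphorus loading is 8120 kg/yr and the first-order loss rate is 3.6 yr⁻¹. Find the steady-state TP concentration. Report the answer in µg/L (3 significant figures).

12.9 µg/L

Outflow Q = 17.0 m³/s × 3.156e+07 s/yr = 5.365e+08 m³/yr.
Steady-state CSTR mass balance: W = Q·C + k·V·C, so C = W/(Q + kV).
Q + kV = 5.365e+08 + 3.6·2.62e+07 = 6.308e+08 m³/yr.
C = 8120/6.308e+08 = 1.287e-05 kg/m³ = 0.01287 mg/L = 12.87 µg/L.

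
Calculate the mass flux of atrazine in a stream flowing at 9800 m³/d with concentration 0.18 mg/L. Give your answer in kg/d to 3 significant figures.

1.76 kg/d

9800 m³/d = 0.1134 m³/s.
Mass flux = Q·C = 0.1134 m³/s × 0.18 g/m³ = 0.02042 g/s.
= 0.02042 g/s × 86.4 = 1.764 kg/d.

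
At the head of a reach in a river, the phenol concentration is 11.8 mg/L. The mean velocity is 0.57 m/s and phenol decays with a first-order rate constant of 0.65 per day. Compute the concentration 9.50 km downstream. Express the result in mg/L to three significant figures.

10.4 mg/L

Travel time t = 9.50 km / 0.57 m/s = 9500/0.57 = 1.667e+04 s = 0.1929 d.
First-order decay: C = 11.8·exp(−0.65·0.1929) = 11.8·0.8822 = 10.41 mg/L.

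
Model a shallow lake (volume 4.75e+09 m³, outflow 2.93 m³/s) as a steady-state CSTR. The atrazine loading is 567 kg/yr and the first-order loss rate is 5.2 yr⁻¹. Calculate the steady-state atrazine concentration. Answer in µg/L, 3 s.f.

Outflow Q = 2.93 m³/s × 3.156e+07 s/yr = 9.246e+07 m³/yr.
Steady-state CSTR mass balance: W = Q·C + k·V·C, so C = W/(Q + kV).
Q + kV = 9.246e+07 + 5.2·4.75e+09 = 2.479e+10 m³/yr.
C = 567/2.479e+10 = 2.287e-08 kg/m³ = 2.287e-05 mg/L = 0.02287 µg/L.

0.0229 µg/L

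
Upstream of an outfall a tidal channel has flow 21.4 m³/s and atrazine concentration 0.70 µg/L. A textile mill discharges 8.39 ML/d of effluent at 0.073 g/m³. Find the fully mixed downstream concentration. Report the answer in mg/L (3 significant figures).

8.39 ML/d = 0.09711 m³/s.
0.70 µg/L = 0.0007 mg/L.
By mass balance at complete mixing, C = (0.09711·0.073 + 21.4·0.0007) / (0.09711 + 21.4) = 0.02207/21.5 = 0.001027 mg/L.

0.00103 mg/L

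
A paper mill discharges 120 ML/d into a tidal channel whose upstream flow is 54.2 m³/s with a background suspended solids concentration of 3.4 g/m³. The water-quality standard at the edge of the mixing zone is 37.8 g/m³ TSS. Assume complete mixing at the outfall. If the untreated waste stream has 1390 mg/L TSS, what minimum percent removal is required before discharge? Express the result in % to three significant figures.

120 ML/d = 1.389 m³/s.
Mass balance: 37.8·55.59 = 1.389·Cₑ + 54.2·3.4.
Cₑ = (2101 − 184.3) / 1.389 = 1380 mg/L.
Required removal = 1 − 1380/1390 = 0.7032 %.

0.703 %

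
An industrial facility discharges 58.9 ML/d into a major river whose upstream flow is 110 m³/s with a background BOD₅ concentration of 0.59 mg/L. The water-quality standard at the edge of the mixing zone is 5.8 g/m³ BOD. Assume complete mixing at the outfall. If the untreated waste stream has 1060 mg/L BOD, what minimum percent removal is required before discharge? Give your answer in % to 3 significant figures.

20.1 %

58.9 ML/d = 0.6817 m³/s.
Mass balance: 5.8·110.7 = 0.6817·Cₑ + 110·0.59.
Cₑ = (642 − 64.9) / 0.6817 = 846.5 mg/L.
Required removal = 1 − 846.5/1060 = 20.14 %.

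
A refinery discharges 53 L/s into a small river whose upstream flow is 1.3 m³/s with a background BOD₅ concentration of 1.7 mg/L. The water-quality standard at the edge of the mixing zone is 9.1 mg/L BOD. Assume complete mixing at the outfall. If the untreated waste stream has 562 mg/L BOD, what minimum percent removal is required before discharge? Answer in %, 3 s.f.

53 L/s = 0.053 m³/s.
Mass balance: 9.1·1.353 = 0.053·Cₑ + 1.3·1.7.
Cₑ = (12.31 − 2.21) / 0.053 = 190.6 mg/L.
Required removal = 1 − 190.6/562 = 66.08 %.

66.1 %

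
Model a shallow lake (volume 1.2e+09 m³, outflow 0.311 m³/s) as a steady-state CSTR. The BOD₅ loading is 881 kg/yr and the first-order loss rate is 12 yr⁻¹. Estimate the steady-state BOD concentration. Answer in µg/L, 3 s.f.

0.0611 µg/L

Outflow Q = 0.311 m³/s × 3.156e+07 s/yr = 9.814e+06 m³/yr.
Steady-state CSTR mass balance: W = Q·C + k·V·C, so C = W/(Q + kV).
Q + kV = 9.814e+06 + 12·1.2e+09 = 1.441e+10 m³/yr.
C = 881/1.441e+10 = 6.114e-08 kg/m³ = 6.114e-05 mg/L = 0.06114 µg/L.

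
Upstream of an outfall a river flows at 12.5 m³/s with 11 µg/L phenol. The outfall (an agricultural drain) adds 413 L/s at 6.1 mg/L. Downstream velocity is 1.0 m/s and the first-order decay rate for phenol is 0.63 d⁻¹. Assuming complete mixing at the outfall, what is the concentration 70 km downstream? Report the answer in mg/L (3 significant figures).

413 L/s = 0.413 m³/s.
11 µg/L = 0.011 mg/L.
After complete mixing, C₀ = (0.413·6.1 + 12.5·0.011) / 12.91 = 0.2057 mg/L.
Travel time t = 7e+04 m / 1.0 m/s = 7e+04 s = 0.8102 d.
C = 0.2057·exp(−0.63·0.8102) = 0.2057·0.6002 = 0.1235 mg/L.

0.123 mg/L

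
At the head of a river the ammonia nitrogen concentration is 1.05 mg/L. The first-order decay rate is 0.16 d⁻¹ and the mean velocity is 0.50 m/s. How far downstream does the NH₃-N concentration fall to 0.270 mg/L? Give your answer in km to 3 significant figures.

From C = C₀·e^(−kt), t = ln(C₀/C)/k = ln(1.05/0.270)/0.16 = 1.358/0.16 = 8.488 d.
Distance = v·t = 0.50 m/s × 7.334e+05 s = 3.667e+05 m = 366.7 km.

367 km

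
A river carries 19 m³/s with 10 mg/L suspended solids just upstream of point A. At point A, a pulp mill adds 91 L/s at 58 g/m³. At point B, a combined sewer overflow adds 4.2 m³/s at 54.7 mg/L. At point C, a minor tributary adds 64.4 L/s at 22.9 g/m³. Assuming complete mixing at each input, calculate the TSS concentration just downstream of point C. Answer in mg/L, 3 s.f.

18.3 mg/L

91 L/s = 0.091 m³/s.
After input A: C = (19·10 + 0.091·58) / 19.09 = 10.23 mg/L.
After input B: C = (19.09·10.23 + 4.2·54.7) / 23.29 = 18.25 mg/L.
64.4 L/s = 0.0644 m³/s.
After input C: C = (23.29·18.25 + 0.0644·22.9) / 23.36 = 18.26 mg/L.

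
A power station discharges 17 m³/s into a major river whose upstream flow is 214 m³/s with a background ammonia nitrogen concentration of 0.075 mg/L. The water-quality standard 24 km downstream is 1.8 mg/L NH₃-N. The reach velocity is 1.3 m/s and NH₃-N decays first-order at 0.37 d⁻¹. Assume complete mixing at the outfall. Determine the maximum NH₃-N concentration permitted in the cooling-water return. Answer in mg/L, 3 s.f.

25.5 mg/L

Travel time to the compliance point: t = 2.4e+04/1.3 = 1.846e+04 s = 0.2137 d; decay factor exp(−0.37·0.2137) = 0.924.
So the concentration just after mixing may be at most 1.8/0.924 = 1.948 mg/L.
Mass balance: 1.948·231 = 17·Cₑ + 214·0.075.
Cₑ = (450 − 16.05) / 17 = 25.53 mg/L.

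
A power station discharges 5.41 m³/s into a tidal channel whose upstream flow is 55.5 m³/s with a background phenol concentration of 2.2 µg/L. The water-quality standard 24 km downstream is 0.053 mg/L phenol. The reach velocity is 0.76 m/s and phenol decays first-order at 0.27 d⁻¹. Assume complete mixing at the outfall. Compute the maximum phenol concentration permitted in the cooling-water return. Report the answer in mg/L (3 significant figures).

2.2 µg/L = 0.0022 mg/L.
Travel time to the compliance point: t = 2.4e+04/0.76 = 3.158e+04 s = 0.3655 d; decay factor exp(−0.27·0.3655) = 0.906.
So the concentration just after mixing may be at most 0.053/0.906 = 0.0585 mg/L.
Mass balance: 0.0585·60.91 = 5.41·Cₑ + 55.5·0.0022.
Cₑ = (3.563 − 0.1221) / 5.41 = 0.636 mg/L.

0.636 mg/L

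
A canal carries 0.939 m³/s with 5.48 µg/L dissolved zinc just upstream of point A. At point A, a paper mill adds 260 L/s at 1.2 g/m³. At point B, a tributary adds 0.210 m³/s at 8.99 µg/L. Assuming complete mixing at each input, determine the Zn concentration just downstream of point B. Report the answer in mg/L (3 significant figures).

5.48 µg/L = 0.00548 mg/L.
260 L/s = 0.26 m³/s.
After input A: C = (0.939·0.00548 + 0.26·1.2) / 1.199 = 0.2645 mg/L.
8.99 µg/L = 0.00899 mg/L.
After input B: C = (1.199·0.2645 + 0.21·0.00899) / 1.409 = 0.2264 mg/L.

0.226 mg/L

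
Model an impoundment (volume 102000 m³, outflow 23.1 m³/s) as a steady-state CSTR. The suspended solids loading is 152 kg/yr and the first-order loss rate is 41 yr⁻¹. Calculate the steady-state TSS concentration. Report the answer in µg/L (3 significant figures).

Outflow Q = 23.1 m³/s × 3.156e+07 s/yr = 7.29e+08 m³/yr.
Steady-state CSTR mass balance: W = Q·C + k·V·C, so C = W/(Q + kV).
Q + kV = 7.29e+08 + 41·102000 = 7.332e+08 m³/yr.
C = 152/7.332e+08 = 2.073e-07 kg/m³ = 0.0002073 mg/L = 0.2073 µg/L.

0.207 µg/L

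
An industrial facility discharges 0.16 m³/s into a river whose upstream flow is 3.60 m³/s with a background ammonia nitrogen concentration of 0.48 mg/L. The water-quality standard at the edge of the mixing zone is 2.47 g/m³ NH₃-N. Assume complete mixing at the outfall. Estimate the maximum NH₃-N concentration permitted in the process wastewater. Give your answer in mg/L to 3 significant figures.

47.2 mg/L

Mass balance: 2.47·3.76 = 0.16·Cₑ + 3.6·0.48.
Cₑ = (9.287 − 1.728) / 0.16 = 47.25 mg/L.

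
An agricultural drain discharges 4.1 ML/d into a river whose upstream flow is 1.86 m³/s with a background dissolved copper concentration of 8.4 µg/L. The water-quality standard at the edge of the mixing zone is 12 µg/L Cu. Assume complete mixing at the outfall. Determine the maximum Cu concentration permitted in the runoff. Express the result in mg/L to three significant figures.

4.1 ML/d = 0.04745 m³/s.
8.4 µg/L = 0.0084 mg/L.
12 µg/L = 0.012 mg/L.
Mass balance: 0.012·1.907 = 0.04745·Cₑ + 1.86·0.0084.
Cₑ = (0.02289 − 0.01562) / 0.04745 = 0.1531 mg/L.

0.153 mg/L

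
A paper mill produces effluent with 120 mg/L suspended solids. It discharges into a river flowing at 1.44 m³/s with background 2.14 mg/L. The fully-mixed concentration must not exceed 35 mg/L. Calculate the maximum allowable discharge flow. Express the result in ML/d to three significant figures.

48.1 ML/d

Mass balance at complete mixing: C_std·(Q_w + Q_r) = Q_w·C_e + Q_r·C_b.
Rearranging, Q_w = Q_r·(C_std − C_b)/(C_e − C_std) = 1.44·(35 − 2.14) / (120 − 35) = 0.5567 m³/s.
= 48.1 ML/d.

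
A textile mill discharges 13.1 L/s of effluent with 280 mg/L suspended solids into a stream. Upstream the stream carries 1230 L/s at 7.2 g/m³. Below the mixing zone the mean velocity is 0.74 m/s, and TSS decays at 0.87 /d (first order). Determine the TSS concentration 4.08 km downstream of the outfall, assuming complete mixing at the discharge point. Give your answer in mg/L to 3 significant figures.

9.53 mg/L

13.1 L/s = 0.0131 m³/s.
1230 L/s = 1.23 m³/s.
After complete mixing, C₀ = (0.0131·280 + 1.23·7.2) / 1.243 = 10.07 mg/L.
Travel time t = 4080 m / 0.74 m/s = 5514 s = 0.06381 d.
C = 10.07·exp(−0.87·0.06381) = 10.07·0.946 = 9.531 mg/L.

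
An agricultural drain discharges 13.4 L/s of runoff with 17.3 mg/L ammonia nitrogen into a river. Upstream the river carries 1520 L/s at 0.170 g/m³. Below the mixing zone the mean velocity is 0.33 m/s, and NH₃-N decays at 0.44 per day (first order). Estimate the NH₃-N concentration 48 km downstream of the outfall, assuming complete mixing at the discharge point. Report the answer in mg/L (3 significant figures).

13.4 L/s = 0.0134 m³/s.
1520 L/s = 1.52 m³/s.
After complete mixing, C₀ = (0.0134·17.3 + 1.52·0.17) / 1.533 = 0.3197 mg/L.
Travel time t = 4.8e+04 m / 0.33 m/s = 1.455e+05 s = 1.684 d.
C = 0.3197·exp(−0.44·1.684) = 0.3197·0.4768 = 0.1524 mg/L.

0.152 mg/L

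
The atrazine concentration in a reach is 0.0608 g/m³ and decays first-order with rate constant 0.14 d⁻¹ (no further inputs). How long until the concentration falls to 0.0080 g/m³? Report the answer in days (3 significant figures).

t = ln(C₀/C)/k = ln(0.0608/0.0080)/0.14 = 2.028/0.14 = 14.49 d.

14.5 d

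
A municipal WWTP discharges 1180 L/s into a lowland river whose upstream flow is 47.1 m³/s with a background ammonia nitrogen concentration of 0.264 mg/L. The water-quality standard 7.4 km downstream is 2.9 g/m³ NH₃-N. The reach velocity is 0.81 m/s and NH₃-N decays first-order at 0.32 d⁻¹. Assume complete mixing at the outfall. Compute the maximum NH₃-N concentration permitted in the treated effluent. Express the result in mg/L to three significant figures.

112 mg/L

1180 L/s = 1.18 m³/s.
Travel time to the compliance point: t = 7400/0.81 = 9136 s = 0.1057 d; decay factor exp(−0.32·0.1057) = 0.9667.
So the concentration just after mixing may be at most 2.9/0.9667 = 3 mg/L.
Mass balance: 3·48.28 = 1.18·Cₑ + 47.1·0.264.
Cₑ = (144.8 − 12.43) / 1.18 = 112.2 mg/L.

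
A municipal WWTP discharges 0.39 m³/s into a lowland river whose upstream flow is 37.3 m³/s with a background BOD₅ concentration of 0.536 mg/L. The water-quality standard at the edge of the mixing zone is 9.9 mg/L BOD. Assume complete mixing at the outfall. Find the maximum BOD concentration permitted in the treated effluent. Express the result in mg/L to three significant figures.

Mass balance: 9.9·37.69 = 0.39·Cₑ + 37.3·0.536.
Cₑ = (373.1 − 19.99) / 0.39 = 905.5 mg/L.

905 mg/L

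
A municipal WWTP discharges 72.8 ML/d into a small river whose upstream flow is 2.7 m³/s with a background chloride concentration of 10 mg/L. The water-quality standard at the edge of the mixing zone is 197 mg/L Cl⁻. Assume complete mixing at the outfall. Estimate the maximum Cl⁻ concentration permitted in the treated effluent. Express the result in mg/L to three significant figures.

796 mg/L

72.8 ML/d = 0.8426 m³/s.
Mass balance: 197·3.543 = 0.8426·Cₑ + 2.7·10.
Cₑ = (697.9 − 27) / 0.8426 = 796.2 mg/L.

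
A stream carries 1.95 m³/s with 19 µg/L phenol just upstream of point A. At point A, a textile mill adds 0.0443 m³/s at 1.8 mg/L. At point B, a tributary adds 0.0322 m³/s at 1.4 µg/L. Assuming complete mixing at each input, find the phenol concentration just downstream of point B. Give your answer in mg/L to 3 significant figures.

0.0577 mg/L

19 µg/L = 0.019 mg/L.
After input A: C = (1.95·0.019 + 0.0443·1.8) / 1.994 = 0.05856 mg/L.
1.4 µg/L = 0.0014 mg/L.
After input B: C = (1.994·0.05856 + 0.0322·0.0014) / 2.026 = 0.05765 mg/L.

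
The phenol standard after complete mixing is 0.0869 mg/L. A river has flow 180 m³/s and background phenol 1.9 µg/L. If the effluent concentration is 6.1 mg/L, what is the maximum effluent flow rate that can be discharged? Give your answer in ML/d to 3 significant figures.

1.9 µg/L = 0.0019 mg/L.
Mass balance at complete mixing: C_std·(Q_w + Q_r) = Q_w·C_e + Q_r·C_b.
Rearranging, Q_w = Q_r·(C_std − C_b)/(C_e − C_std) = 180·(0.0869 − 0.0019) / (6.1 − 0.0869) = 2.544 m³/s.
= 219.8 ML/d.

220 ML/d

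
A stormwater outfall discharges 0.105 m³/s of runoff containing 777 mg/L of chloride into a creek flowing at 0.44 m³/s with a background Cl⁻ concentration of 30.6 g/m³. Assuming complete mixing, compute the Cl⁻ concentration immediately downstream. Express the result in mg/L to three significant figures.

By mass balance at complete mixing, C = (0.105·777 + 0.44·30.6) / (0.105 + 0.44) = 95.05/0.545 = 174.4 mg/L.

174 mg/L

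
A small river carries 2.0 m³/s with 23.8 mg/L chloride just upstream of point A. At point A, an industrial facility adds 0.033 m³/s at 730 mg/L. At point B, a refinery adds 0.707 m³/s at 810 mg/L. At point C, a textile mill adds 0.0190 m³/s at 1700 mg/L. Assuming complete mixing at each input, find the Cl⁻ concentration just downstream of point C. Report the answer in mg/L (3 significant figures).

After input A: C = (2·23.8 + 0.033·730) / 2.033 = 35.26 mg/L.
After input B: C = (2.033·35.26 + 0.707·810) / 2.74 = 235.2 mg/L.
After input C: C = (2.74·235.2 + 0.019·1700) / 2.759 = 245.3 mg/L.

245 mg/L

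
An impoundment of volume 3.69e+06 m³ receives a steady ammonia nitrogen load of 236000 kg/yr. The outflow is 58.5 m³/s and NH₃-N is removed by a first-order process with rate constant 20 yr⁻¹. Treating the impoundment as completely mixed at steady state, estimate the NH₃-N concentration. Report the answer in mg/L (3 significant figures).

0.123 mg/L

Outflow Q = 58.5 m³/s × 3.156e+07 s/yr = 1.846e+09 m³/yr.
Steady-state CSTR mass balance: W = Q·C + k·V·C, so C = W/(Q + kV).
Q + kV = 1.846e+09 + 20·3.69e+06 = 1.92e+09 m³/yr.
C = 236000/1.92e+09 = 0.0001229 kg/m³ = 0.1229 mg/L.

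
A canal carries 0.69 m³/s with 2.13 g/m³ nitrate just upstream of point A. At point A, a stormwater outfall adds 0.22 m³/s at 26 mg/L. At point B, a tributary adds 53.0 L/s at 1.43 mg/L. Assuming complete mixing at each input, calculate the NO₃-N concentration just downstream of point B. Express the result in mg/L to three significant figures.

After input A: C = (0.69·2.13 + 0.22·26) / 0.91 = 7.901 mg/L.
53.0 L/s = 0.053 m³/s.
After input B: C = (0.91·7.901 + 0.053·1.43) / 0.963 = 7.545 mg/L.

7.54 mg/L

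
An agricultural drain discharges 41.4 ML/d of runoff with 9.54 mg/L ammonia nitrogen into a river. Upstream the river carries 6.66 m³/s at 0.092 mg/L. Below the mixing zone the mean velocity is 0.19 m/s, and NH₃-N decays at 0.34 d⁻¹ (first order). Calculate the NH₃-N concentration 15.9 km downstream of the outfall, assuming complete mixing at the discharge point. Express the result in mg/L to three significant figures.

0.522 mg/L

41.4 ML/d = 0.4792 m³/s.
After complete mixing, C₀ = (0.4792·9.54 + 6.66·0.092) / 7.139 = 0.7261 mg/L.
Travel time t = 1.59e+04 m / 0.19 m/s = 8.368e+04 s = 0.9686 d.
C = 0.7261·exp(−0.34·0.9686) = 0.7261·0.7194 = 0.5224 mg/L.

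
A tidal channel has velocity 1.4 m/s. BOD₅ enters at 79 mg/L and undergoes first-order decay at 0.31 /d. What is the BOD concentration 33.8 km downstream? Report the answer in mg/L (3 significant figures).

Travel time t = 33.8 km / 1.4 m/s = 3.38e+04/1.4 = 2.414e+04 s = 0.2794 d.
First-order decay: C = 79·exp(−0.31·0.2794) = 79·0.917 = 72.44 mg/L.

72.4 mg/L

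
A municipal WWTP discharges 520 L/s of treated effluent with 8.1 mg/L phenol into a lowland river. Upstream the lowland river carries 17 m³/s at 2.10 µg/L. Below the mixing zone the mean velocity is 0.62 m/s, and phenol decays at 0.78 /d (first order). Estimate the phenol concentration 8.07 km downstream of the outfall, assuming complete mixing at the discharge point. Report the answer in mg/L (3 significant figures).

520 L/s = 0.52 m³/s.
2.10 µg/L = 0.0021 mg/L.
After complete mixing, C₀ = (0.52·8.1 + 17·0.0021) / 17.52 = 0.2424 mg/L.
Travel time t = 8070 m / 0.62 m/s = 1.302e+04 s = 0.1506 d.
C = 0.2424·exp(−0.78·0.1506) = 0.2424·0.8891 = 0.2156 mg/L.

0.216 mg/L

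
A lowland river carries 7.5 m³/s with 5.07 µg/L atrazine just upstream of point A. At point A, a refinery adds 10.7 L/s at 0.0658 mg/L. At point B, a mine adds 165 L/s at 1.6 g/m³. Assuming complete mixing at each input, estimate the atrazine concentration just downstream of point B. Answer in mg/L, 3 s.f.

0.0394 mg/L

5.07 µg/L = 0.00507 mg/L.
10.7 L/s = 0.0107 m³/s.
After input A: C = (7.5·0.00507 + 0.0107·0.0658) / 7.511 = 0.005157 mg/L.
165 L/s = 0.165 m³/s.
After input B: C = (7.511·0.005157 + 0.165·1.6) / 7.676 = 0.03944 mg/L.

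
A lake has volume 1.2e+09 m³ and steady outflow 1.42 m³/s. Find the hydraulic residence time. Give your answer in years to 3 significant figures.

26.8 yr

Q = 1.42 m³/s × 3.156e+07 s/yr = 4.481e+07 m³/yr.
Hydraulic residence time τ = V/Q = 1.2e+09/4.481e+07 = 26.78 yr.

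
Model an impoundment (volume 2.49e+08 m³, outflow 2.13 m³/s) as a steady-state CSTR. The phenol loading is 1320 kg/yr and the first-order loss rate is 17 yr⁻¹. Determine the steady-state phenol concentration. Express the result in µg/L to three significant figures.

0.307 µg/L

Outflow Q = 2.13 m³/s × 3.156e+07 s/yr = 6.722e+07 m³/yr.
Steady-state CSTR mass balance: W = Q·C + k·V·C, so C = W/(Q + kV).
Q + kV = 6.722e+07 + 17·2.49e+08 = 4.3e+09 m³/yr.
C = 1320/4.3e+09 = 3.07e-07 kg/m³ = 0.000307 mg/L = 0.307 µg/L.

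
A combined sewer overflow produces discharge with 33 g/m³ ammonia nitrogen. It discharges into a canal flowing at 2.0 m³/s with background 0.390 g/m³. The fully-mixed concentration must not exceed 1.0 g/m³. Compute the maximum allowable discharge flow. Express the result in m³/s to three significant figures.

Mass balance at complete mixing: C_std·(Q_w + Q_r) = Q_w·C_e + Q_r·C_b.
Rearranging, Q_w = Q_r·(C_std − C_b)/(C_e − C_std) = 2.0·(1 − 0.39) / (33 − 1) = 0.03812 m³/s.

0.0381 m³/s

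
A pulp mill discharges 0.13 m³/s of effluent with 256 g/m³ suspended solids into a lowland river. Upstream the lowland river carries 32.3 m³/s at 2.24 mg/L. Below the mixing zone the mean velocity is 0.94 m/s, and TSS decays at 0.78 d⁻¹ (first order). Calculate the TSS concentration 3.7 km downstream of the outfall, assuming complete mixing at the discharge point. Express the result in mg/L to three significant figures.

After complete mixing, C₀ = (0.13·256 + 32.3·2.24) / 32.43 = 3.257 mg/L.
Travel time t = 3700 m / 0.94 m/s = 3936 s = 0.04556 d.
C = 3.257·exp(−0.78·0.04556) = 3.257·0.9651 = 3.144 mg/L.

3.14 mg/L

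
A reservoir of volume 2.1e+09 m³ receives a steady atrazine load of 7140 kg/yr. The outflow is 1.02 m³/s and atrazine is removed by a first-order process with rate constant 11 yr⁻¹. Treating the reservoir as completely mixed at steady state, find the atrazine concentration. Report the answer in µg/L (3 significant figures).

Outflow Q = 1.02 m³/s × 3.156e+07 s/yr = 3.219e+07 m³/yr.
Steady-state CSTR mass balance: W = Q·C + k·V·C, so C = W/(Q + kV).
Q + kV = 3.219e+07 + 11·2.1e+09 = 2.313e+10 m³/yr.
C = 7140/2.313e+10 = 3.087e-07 kg/m³ = 0.0003087 mg/L = 0.3087 µg/L.

0.309 µg/L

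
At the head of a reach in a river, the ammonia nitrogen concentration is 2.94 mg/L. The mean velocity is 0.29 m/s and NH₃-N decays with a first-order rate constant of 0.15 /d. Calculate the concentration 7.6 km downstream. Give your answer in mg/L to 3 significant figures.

Travel time t = 7.6 km / 0.29 m/s = 7600/0.29 = 2.621e+04 s = 0.3033 d.
First-order decay: C = 2.94·exp(−0.15·0.3033) = 2.94·0.9555 = 2.809 mg/L.

2.81 mg/L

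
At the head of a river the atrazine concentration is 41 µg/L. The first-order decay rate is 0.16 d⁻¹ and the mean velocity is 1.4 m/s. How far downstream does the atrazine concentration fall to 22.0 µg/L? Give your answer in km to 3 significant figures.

From C = C₀·e^(−kt), t = ln(C₀/C)/k = ln(41/22.0)/0.16 = 0.6225/0.16 = 3.891 d.
Distance = v·t = 1.4 m/s × 3.362e+05 s = 4.706e+05 m = 470.6 km.

471 km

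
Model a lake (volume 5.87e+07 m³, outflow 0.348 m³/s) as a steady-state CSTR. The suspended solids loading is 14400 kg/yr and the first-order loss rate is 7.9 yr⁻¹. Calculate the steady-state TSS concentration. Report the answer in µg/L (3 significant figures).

Outflow Q = 0.348 m³/s × 3.156e+07 s/yr = 1.098e+07 m³/yr.
Steady-state CSTR mass balance: W = Q·C + k·V·C, so C = W/(Q + kV).
Q + kV = 1.098e+07 + 7.9·5.87e+07 = 4.747e+08 m³/yr.
C = 14400/4.747e+08 = 3.033e-05 kg/m³ = 0.03033 mg/L = 30.33 µg/L.

30.3 µg/L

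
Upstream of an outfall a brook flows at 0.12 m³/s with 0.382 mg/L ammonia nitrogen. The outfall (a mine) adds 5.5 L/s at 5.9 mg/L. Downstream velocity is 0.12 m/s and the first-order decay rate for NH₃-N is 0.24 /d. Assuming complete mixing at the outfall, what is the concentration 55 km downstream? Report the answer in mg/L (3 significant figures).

0.175 mg/L

5.5 L/s = 0.0055 m³/s.
After complete mixing, C₀ = (0.0055·5.9 + 0.12·0.382) / 0.1255 = 0.6238 mg/L.
Travel time t = 5.5e+04 m / 0.12 m/s = 4.583e+05 s = 5.305 d.
C = 0.6238·exp(−0.24·5.305) = 0.6238·0.2799 = 0.1746 mg/L.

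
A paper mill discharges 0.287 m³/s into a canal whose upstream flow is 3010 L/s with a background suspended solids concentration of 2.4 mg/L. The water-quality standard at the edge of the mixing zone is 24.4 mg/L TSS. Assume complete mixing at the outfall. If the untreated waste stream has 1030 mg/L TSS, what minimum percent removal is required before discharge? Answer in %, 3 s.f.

75.2 %

3010 L/s = 3.01 m³/s.
Mass balance: 24.4·3.297 = 0.287·Cₑ + 3.01·2.4.
Cₑ = (80.45 − 7.224) / 0.287 = 255.1 mg/L.
Required removal = 1 − 255.1/1030 = 75.23 %.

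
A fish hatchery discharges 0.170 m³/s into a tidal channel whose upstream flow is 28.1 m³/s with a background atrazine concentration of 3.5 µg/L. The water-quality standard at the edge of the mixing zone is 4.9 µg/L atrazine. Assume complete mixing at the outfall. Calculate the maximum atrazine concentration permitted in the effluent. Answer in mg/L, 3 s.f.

0.236 mg/L

3.5 µg/L = 0.0035 mg/L.
4.9 µg/L = 0.0049 mg/L.
Mass balance: 0.0049·28.27 = 0.17·Cₑ + 28.1·0.0035.
Cₑ = (0.1385 − 0.09835) / 0.17 = 0.2363 mg/L.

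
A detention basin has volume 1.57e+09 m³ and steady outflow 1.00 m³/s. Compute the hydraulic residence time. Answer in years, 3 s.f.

Q = 1.00 m³/s × 3.156e+07 s/yr = 3.156e+07 m³/yr.
Hydraulic residence time τ = V/Q = 1.57e+09/3.156e+07 = 49.75 yr.

49.8 yr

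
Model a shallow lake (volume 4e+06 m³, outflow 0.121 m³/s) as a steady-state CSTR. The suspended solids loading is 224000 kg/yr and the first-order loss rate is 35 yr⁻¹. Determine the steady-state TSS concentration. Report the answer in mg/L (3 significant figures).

1.56 mg/L

Outflow Q = 0.121 m³/s × 3.156e+07 s/yr = 3.818e+06 m³/yr.
Steady-state CSTR mass balance: W = Q·C + k·V·C, so C = W/(Q + kV).
Q + kV = 3.818e+06 + 35·4e+06 = 1.438e+08 m³/yr.
C = 224000/1.438e+08 = 0.001558 kg/m³ = 1.558 mg/L.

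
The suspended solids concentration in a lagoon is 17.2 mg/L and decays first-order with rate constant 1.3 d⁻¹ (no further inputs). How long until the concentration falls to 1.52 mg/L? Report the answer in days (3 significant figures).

1.87 d

t = ln(C₀/C)/k = ln(17.2/1.52)/1.3 = 2.426/1.3 = 1.866 d.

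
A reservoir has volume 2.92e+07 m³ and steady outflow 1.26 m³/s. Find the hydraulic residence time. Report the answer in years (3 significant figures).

Q = 1.26 m³/s × 3.156e+07 s/yr = 3.976e+07 m³/yr.
Hydraulic residence time τ = V/Q = 2.92e+07/3.976e+07 = 0.7344 yr.

0.734 yr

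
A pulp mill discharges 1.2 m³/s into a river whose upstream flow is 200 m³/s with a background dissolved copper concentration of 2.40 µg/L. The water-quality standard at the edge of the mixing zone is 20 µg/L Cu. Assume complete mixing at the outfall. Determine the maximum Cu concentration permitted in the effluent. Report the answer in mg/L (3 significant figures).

2.95 mg/L

2.40 µg/L = 0.0024 mg/L.
20 µg/L = 0.02 mg/L.
Mass balance: 0.02·201.2 = 1.2·Cₑ + 200·0.0024.
Cₑ = (4.024 − 0.48) / 1.2 = 2.953 mg/L.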